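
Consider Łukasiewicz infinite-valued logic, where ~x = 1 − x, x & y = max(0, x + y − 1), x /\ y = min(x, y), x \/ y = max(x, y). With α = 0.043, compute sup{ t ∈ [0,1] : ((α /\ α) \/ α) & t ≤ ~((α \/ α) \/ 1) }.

0.957

α /\ α = min(0.043, 0.043) = 0.043
(α /\ α) \/ α = max(0.043, 0.043) = 0.043
So the left factor is (α /\ α) \/ α = 0.043.
α \/ α = max(0.043, 0.043) = 0.043
(α \/ α) \/ 1 = max(0.043, 1.000) = 1.000
~((α \/ α) \/ 1) = 1 − 1.000 = 0.000
So the right-hand bound is ~((α \/ α) \/ 1) = 0.000.
The residuum of the Łukasiewicz t-norm gives the supremum: min(1, 1 − 0.043 + 0.000).
1 − 0.043 + 0.000 = 0.957, so t = min(1, 0.957) = 0.957.
Check: 0.043 & 0.957 = max(0, 0.000) = 0.000 ≤ 0.000.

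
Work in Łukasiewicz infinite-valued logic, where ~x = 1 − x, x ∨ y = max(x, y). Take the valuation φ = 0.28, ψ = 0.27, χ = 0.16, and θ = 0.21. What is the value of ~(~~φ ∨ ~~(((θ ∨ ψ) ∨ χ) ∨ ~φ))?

~φ = 1 − 0.28 = 0.72
~~φ = 1 − 0.72 = 0.28
θ ∨ ψ = max(0.21, 0.27) = 0.27
(θ ∨ ψ) ∨ χ = max(0.27, 0.16) = 0.27
((θ ∨ ψ) ∨ χ) ∨ ~φ = max(0.27, 0.72) = 0.72
~(((θ ∨ ψ) ∨ χ) ∨ ~φ) = 1 − 0.72 = 0.28
~~(((θ ∨ ψ) ∨ χ) ∨ ~φ) = 1 − 0.28 = 0.72
~~φ ∨ ~~(((θ ∨ ψ) ∨ χ) ∨ ~φ) = max(0.28, 0.72) = 0.72
~(~~φ ∨ ~~(((θ ∨ ψ) ∨ χ) ∨ ~φ)) = 1 − 0.72 = 0.28

0.28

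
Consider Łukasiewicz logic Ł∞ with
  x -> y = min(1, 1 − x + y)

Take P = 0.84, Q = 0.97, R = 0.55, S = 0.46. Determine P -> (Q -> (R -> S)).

1.00

R -> S = min(1, 1 − 0.55 + 0.46) = min(1, 0.91) = 0.91
Q -> (R -> S) = min(1, 1 − 0.97 + 0.91) = min(1, 0.94) = 0.94
P -> (Q -> (R -> S)) = min(1, 1 − 0.84 + 0.94) = min(1, 1.10) = 1.00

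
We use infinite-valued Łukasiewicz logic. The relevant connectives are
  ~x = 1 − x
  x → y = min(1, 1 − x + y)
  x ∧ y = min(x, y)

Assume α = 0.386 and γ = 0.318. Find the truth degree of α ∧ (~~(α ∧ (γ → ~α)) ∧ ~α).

~α = 1 − 0.386 = 0.614
γ → ~α = min(1, 1 − 0.318 + 0.614) = min(1, 1.296) = 1.000
α ∧ (γ → ~α) = min(0.386, 1.000) = 0.386
~(α ∧ (γ → ~α)) = 1 − 0.386 = 0.614
~~(α ∧ (γ → ~α)) = 1 − 0.614 = 0.386
~~(α ∧ (γ → ~α)) ∧ ~α = min(0.386, 0.614) = 0.386
α ∧ (~~(α ∧ (γ → ~α)) ∧ ~α) = min(0.386, 0.386) = 0.386

0.386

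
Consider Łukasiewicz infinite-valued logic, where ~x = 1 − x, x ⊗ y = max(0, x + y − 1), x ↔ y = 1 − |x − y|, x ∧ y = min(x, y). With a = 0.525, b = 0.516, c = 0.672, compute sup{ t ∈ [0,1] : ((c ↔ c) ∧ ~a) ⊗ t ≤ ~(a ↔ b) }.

c ↔ c = 1 − |0.672 − 0.672| = 1 − 0.000 = 1.000
~a = 1 − 0.525 = 0.475
(c ↔ c) ∧ ~a = min(1.000, 0.475) = 0.475
So the left factor is (c ↔ c) ∧ ~a = 0.475.
a ↔ b = 1 − |0.525 − 0.516| = 1 − 0.009 = 0.991
~(a ↔ b) = 1 − 0.991 = 0.009
So the right-hand bound is ~(a ↔ b) = 0.009.
The residuum of the Łukasiewicz t-norm gives the supremum: min(1, 1 − 0.475 + 0.009).
1 − 0.475 + 0.009 = 0.534, so t = min(1, 0.534) = 0.534.
Check: 0.475 ⊗ 0.534 = max(0, 0.009) = 0.009 ≤ 0.009.

0.534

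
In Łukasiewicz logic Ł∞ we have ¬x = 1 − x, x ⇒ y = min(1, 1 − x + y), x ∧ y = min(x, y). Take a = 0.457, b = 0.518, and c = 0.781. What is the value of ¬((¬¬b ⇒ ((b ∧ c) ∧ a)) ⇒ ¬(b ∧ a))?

0.396

¬b = 1 − 0.518 = 0.482
¬¬b = 1 − 0.482 = 0.518
b ∧ c = min(0.518, 0.781) = 0.518
(b ∧ c) ∧ a = min(0.518, 0.457) = 0.457
¬¬b ⇒ ((b ∧ c) ∧ a) = min(1, 1 − 0.518 + 0.457) = min(1, 0.939) = 0.939
b ∧ a = min(0.518, 0.457) = 0.457
¬(b ∧ a) = 1 − 0.457 = 0.543
(¬¬b ⇒ ((b ∧ c) ∧ a)) ⇒ ¬(b ∧ a) = min(1, 1 − 0.939 + 0.543) = min(1, 0.604) = 0.604
¬((¬¬b ⇒ ((b ∧ c) ∧ a)) ⇒ ¬(b ∧ a)) = 1 − 0.604 = 0.396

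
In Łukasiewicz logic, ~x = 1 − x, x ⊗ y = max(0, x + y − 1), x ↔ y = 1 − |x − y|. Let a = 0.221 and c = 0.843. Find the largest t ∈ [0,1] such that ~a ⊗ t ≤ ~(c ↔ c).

~a = 1 − 0.221 = 0.779
So the left factor is ~a = 0.779.
c ↔ c = 1 − |0.843 − 0.843| = 1 − 0.000 = 1.000
~(c ↔ c) = 1 − 1.000 = 0.000
So the right-hand bound is ~(c ↔ c) = 0.000.
The residuum of the Łukasiewicz t-norm gives the supremum: min(1, 1 − 0.779 + 0.000).
1 − 0.779 + 0.000 = 0.221, so t = min(1, 0.221) = 0.221.
Check: 0.779 ⊗ 0.221 = max(0, 0.000) = 0.000 ≤ 0.000.

0.221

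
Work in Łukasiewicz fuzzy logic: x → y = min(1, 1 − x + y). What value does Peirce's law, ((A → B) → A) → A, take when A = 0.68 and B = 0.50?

0.82

A → B = min(1, 1 − 0.68 + 0.50) = min(1, 0.82) = 0.82
(A → B) → A = min(1, 1 − 0.82 + 0.68) = min(1, 0.86) = 0.86
((A → B) → A) → A = min(1, 1 − 0.86 + 0.68) = min(1, 0.82) = 0.82
(The value 0.82 < 1 shows this instance is not satisfied; not a Ł∞-tautology in general.)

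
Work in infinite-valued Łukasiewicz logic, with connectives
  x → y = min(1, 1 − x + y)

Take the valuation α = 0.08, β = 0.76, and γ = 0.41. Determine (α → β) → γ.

α → β = min(1, 1 − 0.08 + 0.76) = min(1, 1.68) = 1.00
(α → β) → γ = min(1, 1 − 1.00 + 0.41) = min(1, 0.41) = 0.41

0.41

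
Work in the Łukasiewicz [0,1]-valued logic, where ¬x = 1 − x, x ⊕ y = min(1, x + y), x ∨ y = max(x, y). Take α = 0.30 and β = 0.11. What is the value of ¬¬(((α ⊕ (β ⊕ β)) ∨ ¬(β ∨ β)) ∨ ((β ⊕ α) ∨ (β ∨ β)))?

β ⊕ β = min(1, 0.11 + 0.11) = min(1, 0.22) = 0.22
α ⊕ (β ⊕ β) = min(1, 0.30 + 0.22) = min(1, 0.52) = 0.52
β ∨ β = max(0.11, 0.11) = 0.11
¬(β ∨ β) = 1 − 0.11 = 0.89
(α ⊕ (β ⊕ β)) ∨ ¬(β ∨ β) = max(0.52, 0.89) = 0.89
β ⊕ α = min(1, 0.11 + 0.30) = min(1, 0.41) = 0.41
(β ⊕ α) ∨ (β ∨ β) = max(0.41, 0.11) = 0.41
((α ⊕ (β ⊕ β)) ∨ ¬(β ∨ β)) ∨ ((β ⊕ α) ∨ (β ∨ β)) = max(0.89, 0.41) = 0.89
¬(((α ⊕ (β ⊕ β)) ∨ ¬(β ∨ β)) ∨ ((β ⊕ α) ∨ (β ∨ β))) = 1 − 0.89 = 0.11
¬¬(((α ⊕ (β ⊕ β)) ∨ ¬(β ∨ β)) ∨ ((β ⊕ α) ∨ (β ∨ β))) = 1 − 0.11 = 0.89

0.89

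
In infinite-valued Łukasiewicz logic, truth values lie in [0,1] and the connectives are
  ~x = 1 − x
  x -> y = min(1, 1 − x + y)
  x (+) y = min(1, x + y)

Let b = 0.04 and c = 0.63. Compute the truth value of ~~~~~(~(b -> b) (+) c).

0.37

b -> b = min(1, 1 − 0.04 + 0.04) = min(1, 1.00) = 1.00
~(b -> b) = 1 − 1.00 = 0.00
~(b -> b) (+) c = min(1, 0.00 + 0.63) = min(1, 0.63) = 0.63
~(~(b -> b) (+) c) = 1 − 0.63 = 0.37
~~(~(b -> b) (+) c) = 1 − 0.37 = 0.63
~~~(~(b -> b) (+) c) = 1 − 0.63 = 0.37
~~~~(~(b -> b) (+) c) = 1 − 0.37 = 0.63
~~~~~(~(b -> b) (+) c) = 1 − 0.63 = 0.37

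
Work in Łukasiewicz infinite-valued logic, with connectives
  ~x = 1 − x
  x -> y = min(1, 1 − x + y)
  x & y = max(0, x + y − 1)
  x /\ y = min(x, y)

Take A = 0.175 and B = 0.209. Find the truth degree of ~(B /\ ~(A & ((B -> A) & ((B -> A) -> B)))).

0.791

B -> A = min(1, 1 − 0.209 + 0.175) = min(1, 0.966) = 0.966
(B -> A) -> B = min(1, 1 − 0.966 + 0.209) = min(1, 0.243) = 0.243
(B -> A) & ((B -> A) -> B) = max(0, 0.966 + 0.243 − 1) = max(0, 0.209) = 0.209
A & ((B -> A) & ((B -> A) -> B)) = max(0, 0.175 + 0.209 − 1) = max(0, -0.616) = 0.000
~(A & ((B -> A) & ((B -> A) -> B))) = 1 − 0.000 = 1.000
B /\ ~(A & ((B -> A) & ((B -> A) -> B))) = min(0.209, 1.000) = 0.209
~(B /\ ~(A & ((B -> A) & ((B -> A) -> B)))) = 1 − 0.209 = 0.791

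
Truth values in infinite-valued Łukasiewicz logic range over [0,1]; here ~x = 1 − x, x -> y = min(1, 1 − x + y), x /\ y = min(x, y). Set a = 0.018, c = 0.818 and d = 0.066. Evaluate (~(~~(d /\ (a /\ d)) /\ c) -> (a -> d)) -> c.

0.818

a /\ d = min(0.018, 0.066) = 0.018
d /\ (a /\ d) = min(0.066, 0.018) = 0.018
~(d /\ (a /\ d)) = 1 − 0.018 = 0.982
~~(d /\ (a /\ d)) = 1 − 0.982 = 0.018
~~(d /\ (a /\ d)) /\ c = min(0.018, 0.818) = 0.018
~(~~(d /\ (a /\ d)) /\ c) = 1 − 0.018 = 0.982
a -> d = min(1, 1 − 0.018 + 0.066) = min(1, 1.048) = 1.000
~(~~(d /\ (a /\ d)) /\ c) -> (a -> d) = min(1, 1 − 0.982 + 1.000) = min(1, 1.018) = 1.000
(~(~~(d /\ (a /\ d)) /\ c) -> (a -> d)) -> c = min(1, 1 − 1.000 + 0.818) = min(1, 0.818) = 0.818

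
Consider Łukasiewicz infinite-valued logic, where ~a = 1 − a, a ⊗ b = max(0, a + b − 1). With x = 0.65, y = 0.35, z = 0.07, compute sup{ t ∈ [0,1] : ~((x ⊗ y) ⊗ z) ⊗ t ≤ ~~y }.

x ⊗ y = max(0, 0.65 + 0.35 − 1) = max(0, 0.00) = 0.00
(x ⊗ y) ⊗ z = max(0, 0.00 + 0.07 − 1) = max(0, -0.93) = 0.00
~((x ⊗ y) ⊗ z) = 1 − 0.00 = 1.00
So the left factor is ~((x ⊗ y) ⊗ z) = 1.00.
~y = 1 − 0.35 = 0.65
~~y = 1 − 0.65 = 0.35
So the right-hand bound is ~~y = 0.35.
The residuum of the Łukasiewicz t-norm gives the supremum: min(1, 1 − 1.00 + 0.35).
1 − 1.00 + 0.35 = 0.35, so t = min(1, 0.35) = 0.35.
Check: 1.00 ⊗ 0.35 = max(0, 0.35) = 0.35 ≤ 0.35.

0.35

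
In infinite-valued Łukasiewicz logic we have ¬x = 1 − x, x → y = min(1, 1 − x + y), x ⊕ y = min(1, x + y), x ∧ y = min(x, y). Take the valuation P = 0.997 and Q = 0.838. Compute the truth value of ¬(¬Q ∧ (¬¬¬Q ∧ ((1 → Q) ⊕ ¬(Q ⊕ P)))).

0.838

¬Q = 1 − 0.838 = 0.162
¬¬Q = 1 − 0.162 = 0.838
¬¬¬Q = 1 − 0.838 = 0.162
1 → Q = min(1, 1 − 1.000 + 0.838) = min(1, 0.838) = 0.838
Q ⊕ P = min(1, 0.838 + 0.997) = min(1, 1.835) = 1.000
¬(Q ⊕ P) = 1 − 1.000 = 0.000
(1 → Q) ⊕ ¬(Q ⊕ P) = min(1, 0.838 + 0.000) = min(1, 0.838) = 0.838
¬¬¬Q ∧ ((1 → Q) ⊕ ¬(Q ⊕ P)) = min(0.162, 0.838) = 0.162
¬Q ∧ (¬¬¬Q ∧ ((1 → Q) ⊕ ¬(Q ⊕ P))) = min(0.162, 0.162) = 0.162
¬(¬Q ∧ (¬¬¬Q ∧ ((1 → Q) ⊕ ¬(Q ⊕ P)))) = 1 − 0.162 = 0.838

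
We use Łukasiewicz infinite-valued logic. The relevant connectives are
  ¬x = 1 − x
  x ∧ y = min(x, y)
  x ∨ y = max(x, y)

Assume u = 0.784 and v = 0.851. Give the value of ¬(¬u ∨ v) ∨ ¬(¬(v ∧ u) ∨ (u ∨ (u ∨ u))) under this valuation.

¬u = 1 − 0.784 = 0.216
¬u ∨ v = max(0.216, 0.851) = 0.851
¬(¬u ∨ v) = 1 − 0.851 = 0.149
v ∧ u = min(0.851, 0.784) = 0.784
¬(v ∧ u) = 1 − 0.784 = 0.216
u ∨ u = max(0.784, 0.784) = 0.784
u ∨ (u ∨ u) = max(0.784, 0.784) = 0.784
¬(v ∧ u) ∨ (u ∨ (u ∨ u)) = max(0.216, 0.784) = 0.784
¬(¬(v ∧ u) ∨ (u ∨ (u ∨ u))) = 1 − 0.784 = 0.216
¬(¬u ∨ v) ∨ ¬(¬(v ∧ u) ∨ (u ∨ (u ∨ u))) = max(0.149, 0.216) = 0.216

0.216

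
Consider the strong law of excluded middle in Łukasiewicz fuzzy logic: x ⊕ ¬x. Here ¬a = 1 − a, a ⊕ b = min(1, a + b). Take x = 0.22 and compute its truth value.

¬x = 1 − 0.22 = 0.78
x ⊕ ¬x = min(1, 0.22 + 0.78) = min(1, 1.00) = 1.00
(As expected: always 1 in Ł∞ since a ⊕ (1−a) = 1.)

1.00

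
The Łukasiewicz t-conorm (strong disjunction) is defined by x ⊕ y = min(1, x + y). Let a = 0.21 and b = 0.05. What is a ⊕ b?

a ⊕ b = min(1, 0.21 + 0.05) = min(1, 0.26) = 0.26
For comparison, the Gödel t-conorm max(x, y) would give 0.21.

0.26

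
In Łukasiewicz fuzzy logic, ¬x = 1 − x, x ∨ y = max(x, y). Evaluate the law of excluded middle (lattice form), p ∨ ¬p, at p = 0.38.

0.62

¬p = 1 − 0.38 = 0.62
p ∨ ¬p = max(0.38, 0.62) = 0.62
(The value 0.62 < 1 shows this instance is not satisfied; not a Ł∞-tautology — its value is max(a, 1−a).)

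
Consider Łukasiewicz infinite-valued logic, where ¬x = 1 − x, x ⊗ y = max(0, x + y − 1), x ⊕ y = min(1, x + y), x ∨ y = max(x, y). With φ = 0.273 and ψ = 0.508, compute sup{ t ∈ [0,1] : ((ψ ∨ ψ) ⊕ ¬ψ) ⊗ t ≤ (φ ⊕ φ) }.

0.546

ψ ∨ ψ = max(0.508, 0.508) = 0.508
¬ψ = 1 − 0.508 = 0.492
(ψ ∨ ψ) ⊕ ¬ψ = min(1, 0.508 + 0.492) = min(1, 1.000) = 1.000
So the left factor is (ψ ∨ ψ) ⊕ ¬ψ = 1.000.
φ ⊕ φ = min(1, 0.273 + 0.273) = min(1, 0.546) = 0.546
So the right-hand bound is φ ⊕ φ = 0.546.
The residuum of the Łukasiewicz t-norm gives the supremum: min(1, 1 − 1.000 + 0.546).
1 − 1.000 + 0.546 = 0.546, so t = min(1, 0.546) = 0.546.
Check: 1.000 ⊗ 0.546 = max(0, 0.546) = 0.546 ≤ 0.546.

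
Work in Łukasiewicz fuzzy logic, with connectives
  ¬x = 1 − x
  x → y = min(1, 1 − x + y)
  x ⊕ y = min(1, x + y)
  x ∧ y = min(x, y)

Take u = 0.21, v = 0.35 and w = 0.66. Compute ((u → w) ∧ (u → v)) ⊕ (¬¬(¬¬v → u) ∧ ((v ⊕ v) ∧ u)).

1.00

u → w = min(1, 1 − 0.21 + 0.66) = min(1, 1.45) = 1.00
u → v = min(1, 1 − 0.21 + 0.35) = min(1, 1.14) = 1.00
(u → w) ∧ (u → v) = min(1.00, 1.00) = 1.00
¬v = 1 − 0.35 = 0.65
¬¬v = 1 − 0.65 = 0.35
¬¬v → u = min(1, 1 − 0.35 + 0.21) = min(1, 0.86) = 0.86
¬(¬¬v → u) = 1 − 0.86 = 0.14
¬¬(¬¬v → u) = 1 − 0.14 = 0.86
v ⊕ v = min(1, 0.35 + 0.35) = min(1, 0.70) = 0.70
(v ⊕ v) ∧ u = min(0.70, 0.21) = 0.21
¬¬(¬¬v → u) ∧ ((v ⊕ v) ∧ u) = min(0.86, 0.21) = 0.21
((u → w) ∧ (u → v)) ⊕ (¬¬(¬¬v → u) ∧ ((v ⊕ v) ∧ u)) = min(1, 1.00 + 0.21) = min(1, 1.21) = 1.00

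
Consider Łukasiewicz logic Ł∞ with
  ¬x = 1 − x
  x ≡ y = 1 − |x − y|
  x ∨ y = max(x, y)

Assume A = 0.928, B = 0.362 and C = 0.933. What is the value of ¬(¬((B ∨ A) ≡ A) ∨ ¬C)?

0.933

B ∨ A = max(0.362, 0.928) = 0.928
(B ∨ A) ≡ A = 1 − |0.928 − 0.928| = 1 − 0.000 = 1.000
¬((B ∨ A) ≡ A) = 1 − 1.000 = 0.000
¬C = 1 − 0.933 = 0.067
¬((B ∨ A) ≡ A) ∨ ¬C = max(0.000, 0.067) = 0.067
¬(¬((B ∨ A) ≡ A) ∨ ¬C) = 1 − 0.067 = 0.933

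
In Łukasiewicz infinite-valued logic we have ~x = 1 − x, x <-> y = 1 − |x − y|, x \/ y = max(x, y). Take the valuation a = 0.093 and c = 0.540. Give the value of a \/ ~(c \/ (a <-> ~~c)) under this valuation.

0.447

~c = 1 − 0.540 = 0.460
~~c = 1 − 0.460 = 0.540
a <-> ~~c = 1 − |0.093 − 0.540| = 1 − 0.447 = 0.553
c \/ (a <-> ~~c) = max(0.540, 0.553) = 0.553
~(c \/ (a <-> ~~c)) = 1 − 0.553 = 0.447
a \/ ~(c \/ (a <-> ~~c)) = max(0.093, 0.447) = 0.447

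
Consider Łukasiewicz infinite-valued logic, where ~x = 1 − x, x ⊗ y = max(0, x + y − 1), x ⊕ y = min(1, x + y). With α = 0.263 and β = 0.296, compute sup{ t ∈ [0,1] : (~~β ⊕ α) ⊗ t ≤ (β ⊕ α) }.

1.000

~β = 1 − 0.296 = 0.704
~~β = 1 − 0.704 = 0.296
~~β ⊕ α = min(1, 0.296 + 0.263) = min(1, 0.559) = 0.559
So the left factor is ~~β ⊕ α = 0.559.
β ⊕ α = min(1, 0.296 + 0.263) = min(1, 0.559) = 0.559
So the right-hand bound is β ⊕ α = 0.559.
The residuum of the Łukasiewicz t-norm gives the supremum: min(1, 1 − 0.559 + 0.559).
1 − 0.559 + 0.559 = 1.000, so t = min(1, 1.000) = 1.000.
Check: 0.559 ⊗ 1.000 = max(0, 0.559) = 0.559 ≤ 0.559.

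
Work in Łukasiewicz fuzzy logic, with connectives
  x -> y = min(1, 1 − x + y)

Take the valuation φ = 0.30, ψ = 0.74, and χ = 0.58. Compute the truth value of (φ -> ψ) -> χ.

0.58

φ -> ψ = min(1, 1 − 0.30 + 0.74) = min(1, 1.44) = 1.00
(φ -> ψ) -> χ = min(1, 1 − 1.00 + 0.58) = min(1, 0.58) = 0.58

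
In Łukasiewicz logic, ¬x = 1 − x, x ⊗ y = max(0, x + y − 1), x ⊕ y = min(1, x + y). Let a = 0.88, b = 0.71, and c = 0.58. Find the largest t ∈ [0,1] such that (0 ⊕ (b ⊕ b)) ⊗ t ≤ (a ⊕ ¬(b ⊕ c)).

0.88

b ⊕ b = min(1, 0.71 + 0.71) = min(1, 1.42) = 1.00
0 ⊕ (b ⊕ b) = min(1, 0.00 + 1.00) = min(1, 1.00) = 1.00
So the left factor is 0 ⊕ (b ⊕ b) = 1.00.
b ⊕ c = min(1, 0.71 + 0.58) = min(1, 1.29) = 1.00
¬(b ⊕ c) = 1 − 1.00 = 0.00
a ⊕ ¬(b ⊕ c) = min(1, 0.88 + 0.00) = min(1, 0.88) = 0.88
So the right-hand bound is a ⊕ ¬(b ⊕ c) = 0.88.
The residuum of the Łukasiewicz t-norm gives the supremum: min(1, 1 − 1.00 + 0.88).
1 − 1.00 + 0.88 = 0.88, so t = min(1, 0.88) = 0.88.
Check: 1.00 ⊗ 0.88 = max(0, 0.88) = 0.88 ≤ 0.88.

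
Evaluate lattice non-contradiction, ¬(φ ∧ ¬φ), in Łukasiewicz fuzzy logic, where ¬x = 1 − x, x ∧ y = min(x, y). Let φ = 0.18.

¬φ = 1 − 0.18 = 0.82
φ ∧ ¬φ = min(0.18, 0.82) = 0.18
¬(φ ∧ ¬φ) = 1 − 0.18 = 0.82
(The value 0.82 < 1 shows this instance is not satisfied; not a Ł∞-tautology — its value is 1 − min(a, 1−a).)

0.82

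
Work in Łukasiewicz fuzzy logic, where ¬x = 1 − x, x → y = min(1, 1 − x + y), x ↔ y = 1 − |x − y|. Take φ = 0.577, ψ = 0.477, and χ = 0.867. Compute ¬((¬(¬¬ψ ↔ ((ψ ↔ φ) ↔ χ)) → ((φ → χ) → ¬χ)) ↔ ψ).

¬ψ = 1 − 0.477 = 0.523
¬¬ψ = 1 − 0.523 = 0.477
ψ ↔ φ = 1 − |0.477 − 0.577| = 1 − 0.100 = 0.900
(ψ ↔ φ) ↔ χ = 1 − |0.900 − 0.867| = 1 − 0.033 = 0.967
¬¬ψ ↔ ((ψ ↔ φ) ↔ χ) = 1 − |0.477 − 0.967| = 1 − 0.490 = 0.510
¬(¬¬ψ ↔ ((ψ ↔ φ) ↔ χ)) = 1 − 0.510 = 0.490
φ → χ = min(1, 1 − 0.577 + 0.867) = min(1, 1.290) = 1.000
¬χ = 1 − 0.867 = 0.133
(φ → χ) → ¬χ = min(1, 1 − 1.000 + 0.133) = min(1, 0.133) = 0.133
¬(¬¬ψ ↔ ((ψ ↔ φ) ↔ χ)) → ((φ → χ) → ¬χ) = min(1, 1 − 0.490 + 0.133) = min(1, 0.643) = 0.643
(¬(¬¬ψ ↔ ((ψ ↔ φ) ↔ χ)) → ((φ → χ) → ¬χ)) ↔ ψ = 1 − |0.643 − 0.477| = 1 − 0.166 = 0.834
¬((¬(¬¬ψ ↔ ((ψ ↔ φ) ↔ χ)) → ((φ → χ) → ¬χ)) ↔ ψ) = 1 − 0.834 = 0.166

0.166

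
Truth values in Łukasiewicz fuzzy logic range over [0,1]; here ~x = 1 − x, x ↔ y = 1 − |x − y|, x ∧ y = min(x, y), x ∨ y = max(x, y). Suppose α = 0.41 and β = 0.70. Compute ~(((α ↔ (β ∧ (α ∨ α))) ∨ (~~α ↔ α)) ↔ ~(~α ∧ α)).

α ∨ α = max(0.41, 0.41) = 0.41
β ∧ (α ∨ α) = min(0.70, 0.41) = 0.41
α ↔ (β ∧ (α ∨ α)) = 1 − |0.41 − 0.41| = 1 − 0.00 = 1.00
~α = 1 − 0.41 = 0.59
~~α = 1 − 0.59 = 0.41
~~α ↔ α = 1 − |0.41 − 0.41| = 1 − 0.00 = 1.00
(α ↔ (β ∧ (α ∨ α))) ∨ (~~α ↔ α) = max(1.00, 1.00) = 1.00
~α ∧ α = min(0.59, 0.41) = 0.41
~(~α ∧ α) = 1 − 0.41 = 0.59
((α ↔ (β ∧ (α ∨ α))) ∨ (~~α ↔ α)) ↔ ~(~α ∧ α) = 1 − |1.00 − 0.59| = 1 − 0.41 = 0.59
~(((α ↔ (β ∧ (α ∨ α))) ∨ (~~α ↔ α)) ↔ ~(~α ∧ α)) = 1 − 0.59 = 0.41

0.41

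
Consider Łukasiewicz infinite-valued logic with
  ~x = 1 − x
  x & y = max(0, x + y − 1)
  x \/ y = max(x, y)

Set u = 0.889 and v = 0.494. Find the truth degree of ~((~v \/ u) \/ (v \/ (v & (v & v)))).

0.111

~v = 1 − 0.494 = 0.506
~v \/ u = max(0.506, 0.889) = 0.889
v & v = max(0, 0.494 + 0.494 − 1) = max(0, -0.012) = 0.000
v & (v & v) = max(0, 0.494 + 0.000 − 1) = max(0, -0.506) = 0.000
v \/ (v & (v & v)) = max(0.494, 0.000) = 0.494
(~v \/ u) \/ (v \/ (v & (v & v))) = max(0.889, 0.494) = 0.889
~((~v \/ u) \/ (v \/ (v & (v & v)))) = 1 − 0.889 = 0.111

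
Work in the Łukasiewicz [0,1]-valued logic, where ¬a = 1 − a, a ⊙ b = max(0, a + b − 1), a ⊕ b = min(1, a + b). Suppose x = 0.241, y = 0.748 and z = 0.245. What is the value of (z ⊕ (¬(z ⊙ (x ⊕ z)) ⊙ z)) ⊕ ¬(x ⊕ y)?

0.501

x ⊕ z = min(1, 0.241 + 0.245) = min(1, 0.486) = 0.486
z ⊙ (x ⊕ z) = max(0, 0.245 + 0.486 − 1) = max(0, -0.269) = 0.000
¬(z ⊙ (x ⊕ z)) = 1 − 0.000 = 1.000
¬(z ⊙ (x ⊕ z)) ⊙ z = max(0, 1.000 + 0.245 − 1) = max(0, 0.245) = 0.245
z ⊕ (¬(z ⊙ (x ⊕ z)) ⊙ z) = min(1, 0.245 + 0.245) = min(1, 0.490) = 0.490
x ⊕ y = min(1, 0.241 + 0.748) = min(1, 0.989) = 0.989
¬(x ⊕ y) = 1 − 0.989 = 0.011
(z ⊕ (¬(z ⊙ (x ⊕ z)) ⊙ z)) ⊕ ¬(x ⊕ y) = min(1, 0.490 + 0.011) = min(1, 0.501) = 0.501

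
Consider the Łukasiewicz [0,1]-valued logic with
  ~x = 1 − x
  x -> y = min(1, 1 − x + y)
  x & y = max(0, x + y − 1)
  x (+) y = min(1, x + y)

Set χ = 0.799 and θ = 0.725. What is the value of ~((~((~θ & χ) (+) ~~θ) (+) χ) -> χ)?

~θ = 1 − 0.725 = 0.275
~θ & χ = max(0, 0.275 + 0.799 − 1) = max(0, 0.074) = 0.074
~~θ = 1 − 0.275 = 0.725
(~θ & χ) (+) ~~θ = min(1, 0.074 + 0.725) = min(1, 0.799) = 0.799
~((~θ & χ) (+) ~~θ) = 1 − 0.799 = 0.201
~((~θ & χ) (+) ~~θ) (+) χ = min(1, 0.201 + 0.799) = min(1, 1.000) = 1.000
(~((~θ & χ) (+) ~~θ) (+) χ) -> χ = min(1, 1 − 1.000 + 0.799) = min(1, 0.799) = 0.799
~((~((~θ & χ) (+) ~~θ) (+) χ) -> χ) = 1 − 0.799 = 0.201

0.201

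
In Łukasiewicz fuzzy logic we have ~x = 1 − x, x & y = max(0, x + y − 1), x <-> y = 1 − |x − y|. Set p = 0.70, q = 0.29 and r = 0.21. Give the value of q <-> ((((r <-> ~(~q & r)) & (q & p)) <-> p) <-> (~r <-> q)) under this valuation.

~q = 1 − 0.29 = 0.71
~q & r = max(0, 0.71 + 0.21 − 1) = max(0, -0.08) = 0.00
~(~q & r) = 1 − 0.00 = 1.00
r <-> ~(~q & r) = 1 − |0.21 − 1.00| = 1 − 0.79 = 0.21
q & p = max(0, 0.29 + 0.70 − 1) = max(0, -0.01) = 0.00
(r <-> ~(~q & r)) & (q & p) = max(0, 0.21 + 0.00 − 1) = max(0, -0.79) = 0.00
((r <-> ~(~q & r)) & (q & p)) <-> p = 1 − |0.00 − 0.70| = 1 − 0.70 = 0.30
~r = 1 − 0.21 = 0.79
~r <-> q = 1 − |0.79 − 0.29| = 1 − 0.50 = 0.50
(((r <-> ~(~q & r)) & (q & p)) <-> p) <-> (~r <-> q) = 1 − |0.30 − 0.50| = 1 − 0.20 = 0.80
q <-> ((((r <-> ~(~q & r)) & (q & p)) <-> p) <-> (~r <-> q)) = 1 − |0.29 − 0.80| = 1 − 0.51 = 0.49

0.49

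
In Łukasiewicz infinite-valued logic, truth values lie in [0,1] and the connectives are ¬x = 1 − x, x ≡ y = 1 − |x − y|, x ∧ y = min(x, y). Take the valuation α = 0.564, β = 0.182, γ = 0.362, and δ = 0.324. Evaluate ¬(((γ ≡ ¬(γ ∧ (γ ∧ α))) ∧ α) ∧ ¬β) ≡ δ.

0.888

γ ∧ α = min(0.362, 0.564) = 0.362
γ ∧ (γ ∧ α) = min(0.362, 0.362) = 0.362
¬(γ ∧ (γ ∧ α)) = 1 − 0.362 = 0.638
γ ≡ ¬(γ ∧ (γ ∧ α)) = 1 − |0.362 − 0.638| = 1 − 0.276 = 0.724
(γ ≡ ¬(γ ∧ (γ ∧ α))) ∧ α = min(0.724, 0.564) = 0.564
¬β = 1 − 0.182 = 0.818
((γ ≡ ¬(γ ∧ (γ ∧ α))) ∧ α) ∧ ¬β = min(0.564, 0.818) = 0.564
¬(((γ ≡ ¬(γ ∧ (γ ∧ α))) ∧ α) ∧ ¬β) = 1 − 0.564 = 0.436
¬(((γ ≡ ¬(γ ∧ (γ ∧ α))) ∧ α) ∧ ¬β) ≡ δ = 1 − |0.436 − 0.324| = 1 − 0.112 = 0.888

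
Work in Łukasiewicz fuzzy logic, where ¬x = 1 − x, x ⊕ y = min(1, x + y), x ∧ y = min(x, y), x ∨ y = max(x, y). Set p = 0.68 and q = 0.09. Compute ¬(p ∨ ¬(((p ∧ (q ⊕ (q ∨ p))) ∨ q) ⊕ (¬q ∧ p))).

q ∨ p = max(0.09, 0.68) = 0.68
q ⊕ (q ∨ p) = min(1, 0.09 + 0.68) = min(1, 0.77) = 0.77
p ∧ (q ⊕ (q ∨ p)) = min(0.68, 0.77) = 0.68
(p ∧ (q ⊕ (q ∨ p))) ∨ q = max(0.68, 0.09) = 0.68
¬q = 1 − 0.09 = 0.91
¬q ∧ p = min(0.91, 0.68) = 0.68
((p ∧ (q ⊕ (q ∨ p))) ∨ q) ⊕ (¬q ∧ p) = min(1, 0.68 + 0.68) = min(1, 1.36) = 1.00
¬(((p ∧ (q ⊕ (q ∨ p))) ∨ q) ⊕ (¬q ∧ p)) = 1 − 1.00 = 0.00
p ∨ ¬(((p ∧ (q ⊕ (q ∨ p))) ∨ q) ⊕ (¬q ∧ p)) = max(0.68, 0.00) = 0.68
¬(p ∨ ¬(((p ∧ (q ⊕ (q ∨ p))) ∨ q) ⊕ (¬q ∧ p))) = 1 − 0.68 = 0.32

0.32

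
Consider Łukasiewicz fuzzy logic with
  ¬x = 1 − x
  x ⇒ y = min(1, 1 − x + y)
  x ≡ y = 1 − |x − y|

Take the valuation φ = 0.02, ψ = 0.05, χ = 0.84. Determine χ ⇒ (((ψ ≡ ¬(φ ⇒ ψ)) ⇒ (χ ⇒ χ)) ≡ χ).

φ ⇒ ψ = min(1, 1 − 0.02 + 0.05) = min(1, 1.03) = 1.00
¬(φ ⇒ ψ) = 1 − 1.00 = 0.00
ψ ≡ ¬(φ ⇒ ψ) = 1 − |0.05 − 0.00| = 1 − 0.05 = 0.95
χ ⇒ χ = min(1, 1 − 0.84 + 0.84) = min(1, 1.00) = 1.00
(ψ ≡ ¬(φ ⇒ ψ)) ⇒ (χ ⇒ χ) = min(1, 1 − 0.95 + 1.00) = min(1, 1.05) = 1.00
((ψ ≡ ¬(φ ⇒ ψ)) ⇒ (χ ⇒ χ)) ≡ χ = 1 − |1.00 − 0.84| = 1 − 0.16 = 0.84
χ ⇒ (((ψ ≡ ¬(φ ⇒ ψ)) ⇒ (χ ⇒ χ)) ≡ χ) = min(1, 1 − 0.84 + 0.84) = min(1, 1.00) = 1.00

1.00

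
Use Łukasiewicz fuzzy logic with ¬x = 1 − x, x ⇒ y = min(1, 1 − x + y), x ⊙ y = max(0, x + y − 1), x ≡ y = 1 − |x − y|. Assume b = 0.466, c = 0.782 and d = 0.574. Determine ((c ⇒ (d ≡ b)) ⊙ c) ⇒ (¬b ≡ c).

d ≡ b = 1 − |0.574 − 0.466| = 1 − 0.108 = 0.892
c ⇒ (d ≡ b) = min(1, 1 − 0.782 + 0.892) = min(1, 1.110) = 1.000
(c ⇒ (d ≡ b)) ⊙ c = max(0, 1.000 + 0.782 − 1) = max(0, 0.782) = 0.782
¬b = 1 − 0.466 = 0.534
¬b ≡ c = 1 − |0.534 − 0.782| = 1 − 0.248 = 0.752
((c ⇒ (d ≡ b)) ⊙ c) ⇒ (¬b ≡ c) = min(1, 1 − 0.782 + 0.752) = min(1, 0.970) = 0.970

0.970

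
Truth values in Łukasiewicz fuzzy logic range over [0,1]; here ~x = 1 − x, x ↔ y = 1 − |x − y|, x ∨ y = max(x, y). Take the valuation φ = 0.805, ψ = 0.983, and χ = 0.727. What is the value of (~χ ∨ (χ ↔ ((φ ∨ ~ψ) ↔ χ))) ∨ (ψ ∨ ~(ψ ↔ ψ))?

~χ = 1 − 0.727 = 0.273
~ψ = 1 − 0.983 = 0.017
φ ∨ ~ψ = max(0.805, 0.017) = 0.805
(φ ∨ ~ψ) ↔ χ = 1 − |0.805 − 0.727| = 1 − 0.078 = 0.922
χ ↔ ((φ ∨ ~ψ) ↔ χ) = 1 − |0.727 − 0.922| = 1 − 0.195 = 0.805
~χ ∨ (χ ↔ ((φ ∨ ~ψ) ↔ χ)) = max(0.273, 0.805) = 0.805
ψ ↔ ψ = 1 − |0.983 − 0.983| = 1 − 0.000 = 1.000
~(ψ ↔ ψ) = 1 − 1.000 = 0.000
ψ ∨ ~(ψ ↔ ψ) = max(0.983, 0.000) = 0.983
(~χ ∨ (χ ↔ ((φ ∨ ~ψ) ↔ χ))) ∨ (ψ ∨ ~(ψ ↔ ψ)) = max(0.805, 0.983) = 0.983

0.983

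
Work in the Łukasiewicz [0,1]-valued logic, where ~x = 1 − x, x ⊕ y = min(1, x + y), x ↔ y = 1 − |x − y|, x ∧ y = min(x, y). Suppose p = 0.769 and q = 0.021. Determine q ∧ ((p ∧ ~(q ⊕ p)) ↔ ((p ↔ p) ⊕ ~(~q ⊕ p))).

q ⊕ p = min(1, 0.021 + 0.769) = min(1, 0.790) = 0.790
~(q ⊕ p) = 1 − 0.790 = 0.210
p ∧ ~(q ⊕ p) = min(0.769, 0.210) = 0.210
p ↔ p = 1 − |0.769 − 0.769| = 1 − 0.000 = 1.000
~q = 1 − 0.021 = 0.979
~q ⊕ p = min(1, 0.979 + 0.769) = min(1, 1.748) = 1.000
~(~q ⊕ p) = 1 − 1.000 = 0.000
(p ↔ p) ⊕ ~(~q ⊕ p) = min(1, 1.000 + 0.000) = min(1, 1.000) = 1.000
(p ∧ ~(q ⊕ p)) ↔ ((p ↔ p) ⊕ ~(~q ⊕ p)) = 1 − |0.210 − 1.000| = 1 − 0.790 = 0.210
q ∧ ((p ∧ ~(q ⊕ p)) ↔ ((p ↔ p) ⊕ ~(~q ⊕ p))) = min(0.021, 0.210) = 0.021

0.021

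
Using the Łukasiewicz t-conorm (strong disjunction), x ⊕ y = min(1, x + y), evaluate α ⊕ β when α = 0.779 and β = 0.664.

α ⊕ β = min(1, 0.779 + 0.664) = min(1, 1.443) = 1.000
For comparison, the Gödel t-conorm max(x, y) would give 0.779.

1.000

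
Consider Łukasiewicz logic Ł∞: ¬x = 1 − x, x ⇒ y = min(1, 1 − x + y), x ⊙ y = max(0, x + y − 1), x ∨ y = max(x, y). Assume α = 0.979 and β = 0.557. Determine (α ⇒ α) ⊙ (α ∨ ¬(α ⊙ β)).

0.979

α ⇒ α = min(1, 1 − 0.979 + 0.979) = min(1, 1.000) = 1.000
α ⊙ β = max(0, 0.979 + 0.557 − 1) = max(0, 0.536) = 0.536
¬(α ⊙ β) = 1 − 0.536 = 0.464
α ∨ ¬(α ⊙ β) = max(0.979, 0.464) = 0.979
(α ⇒ α) ⊙ (α ∨ ¬(α ⊙ β)) = max(0, 1.000 + 0.979 − 1) = max(0, 0.979) = 0.979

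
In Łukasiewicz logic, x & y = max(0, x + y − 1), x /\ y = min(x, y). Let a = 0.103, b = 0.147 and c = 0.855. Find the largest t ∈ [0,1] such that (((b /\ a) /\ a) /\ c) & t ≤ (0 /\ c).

0.897

b /\ a = min(0.147, 0.103) = 0.103
(b /\ a) /\ a = min(0.103, 0.103) = 0.103
((b /\ a) /\ a) /\ c = min(0.103, 0.855) = 0.103
So the left factor is ((b /\ a) /\ a) /\ c = 0.103.
0 /\ c = min(0.000, 0.855) = 0.000
So the right-hand bound is 0 /\ c = 0.000.
The residuum of the Łukasiewicz t-norm gives the supremum: min(1, 1 − 0.103 + 0.000).
1 − 0.103 + 0.000 = 0.897, so t = min(1, 0.897) = 0.897.
Check: 0.103 & 0.897 = max(0, 0.000) = 0.000 ≤ 0.000.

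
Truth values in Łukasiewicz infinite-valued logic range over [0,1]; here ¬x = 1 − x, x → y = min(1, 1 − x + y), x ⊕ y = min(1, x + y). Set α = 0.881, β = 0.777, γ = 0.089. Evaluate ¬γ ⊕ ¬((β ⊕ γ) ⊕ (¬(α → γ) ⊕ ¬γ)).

0.911

¬γ = 1 − 0.089 = 0.911
β ⊕ γ = min(1, 0.777 + 0.089) = min(1, 0.866) = 0.866
α → γ = min(1, 1 − 0.881 + 0.089) = min(1, 0.208) = 0.208
¬(α → γ) = 1 − 0.208 = 0.792
¬(α → γ) ⊕ ¬γ = min(1, 0.792 + 0.911) = min(1, 1.703) = 1.000
(β ⊕ γ) ⊕ (¬(α → γ) ⊕ ¬γ) = min(1, 0.866 + 1.000) = min(1, 1.866) = 1.000
¬((β ⊕ γ) ⊕ (¬(α → γ) ⊕ ¬γ)) = 1 − 1.000 = 0.000
¬γ ⊕ ¬((β ⊕ γ) ⊕ (¬(α → γ) ⊕ ¬γ)) = min(1, 0.911 + 0.000) = min(1, 0.911) = 0.911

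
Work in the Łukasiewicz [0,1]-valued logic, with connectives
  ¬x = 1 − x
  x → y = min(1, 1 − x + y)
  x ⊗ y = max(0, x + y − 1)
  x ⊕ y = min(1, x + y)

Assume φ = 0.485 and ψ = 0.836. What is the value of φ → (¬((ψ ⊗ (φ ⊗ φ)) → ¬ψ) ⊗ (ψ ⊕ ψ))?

φ ⊗ φ = max(0, 0.485 + 0.485 − 1) = max(0, -0.030) = 0.000
ψ ⊗ (φ ⊗ φ) = max(0, 0.836 + 0.000 − 1) = max(0, -0.164) = 0.000
¬ψ = 1 − 0.836 = 0.164
(ψ ⊗ (φ ⊗ φ)) → ¬ψ = min(1, 1 − 0.000 + 0.164) = min(1, 1.164) = 1.000
¬((ψ ⊗ (φ ⊗ φ)) → ¬ψ) = 1 − 1.000 = 0.000
ψ ⊕ ψ = min(1, 0.836 + 0.836) = min(1, 1.672) = 1.000
¬((ψ ⊗ (φ ⊗ φ)) → ¬ψ) ⊗ (ψ ⊕ ψ) = max(0, 0.000 + 1.000 − 1) = max(0, 0.000) = 0.000
φ → (¬((ψ ⊗ (φ ⊗ φ)) → ¬ψ) ⊗ (ψ ⊕ ψ)) = min(1, 1 − 0.485 + 0.000) = min(1, 0.515) = 0.515

0.515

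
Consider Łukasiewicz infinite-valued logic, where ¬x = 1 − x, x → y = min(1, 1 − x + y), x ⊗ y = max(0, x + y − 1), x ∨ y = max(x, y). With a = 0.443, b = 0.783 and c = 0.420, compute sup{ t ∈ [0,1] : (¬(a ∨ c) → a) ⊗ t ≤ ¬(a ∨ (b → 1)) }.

0.114

a ∨ c = max(0.443, 0.420) = 0.443
¬(a ∨ c) = 1 − 0.443 = 0.557
¬(a ∨ c) → a = min(1, 1 − 0.557 + 0.443) = min(1, 0.886) = 0.886
So the left factor is ¬(a ∨ c) → a = 0.886.
b → 1 = min(1, 1 − 0.783 + 1.000) = min(1, 1.217) = 1.000
a ∨ (b → 1) = max(0.443, 1.000) = 1.000
¬(a ∨ (b → 1)) = 1 − 1.000 = 0.000
So the right-hand bound is ¬(a ∨ (b → 1)) = 0.000.
The residuum of the Łukasiewicz t-norm gives the supremum: min(1, 1 − 0.886 + 0.000).
1 − 0.886 + 0.000 = 0.114, so t = min(1, 0.114) = 0.114.
Check: 0.886 ⊗ 0.114 = max(0, 0.000) = 0.000 ≤ 0.000.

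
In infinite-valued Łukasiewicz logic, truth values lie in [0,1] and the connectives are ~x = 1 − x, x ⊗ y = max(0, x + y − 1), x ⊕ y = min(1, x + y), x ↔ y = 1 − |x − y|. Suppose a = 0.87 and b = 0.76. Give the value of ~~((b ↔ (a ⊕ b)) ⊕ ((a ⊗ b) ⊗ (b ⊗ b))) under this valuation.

a ⊕ b = min(1, 0.87 + 0.76) = min(1, 1.63) = 1.00
b ↔ (a ⊕ b) = 1 − |0.76 − 1.00| = 1 − 0.24 = 0.76
a ⊗ b = max(0, 0.87 + 0.76 − 1) = max(0, 0.63) = 0.63
b ⊗ b = max(0, 0.76 + 0.76 − 1) = max(0, 0.52) = 0.52
(a ⊗ b) ⊗ (b ⊗ b) = max(0, 0.63 + 0.52 − 1) = max(0, 0.15) = 0.15
(b ↔ (a ⊕ b)) ⊕ ((a ⊗ b) ⊗ (b ⊗ b)) = min(1, 0.76 + 0.15) = min(1, 0.91) = 0.91
~((b ↔ (a ⊕ b)) ⊕ ((a ⊗ b) ⊗ (b ⊗ b))) = 1 − 0.91 = 0.09
~~((b ↔ (a ⊕ b)) ⊕ ((a ⊗ b) ⊗ (b ⊗ b))) = 1 − 0.09 = 0.91

0.91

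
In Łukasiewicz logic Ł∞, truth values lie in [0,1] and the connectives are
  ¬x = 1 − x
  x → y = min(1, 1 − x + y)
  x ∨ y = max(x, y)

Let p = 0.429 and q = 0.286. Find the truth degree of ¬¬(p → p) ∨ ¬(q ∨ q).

p → p = min(1, 1 − 0.429 + 0.429) = min(1, 1.000) = 1.000
¬(p → p) = 1 − 1.000 = 0.000
¬¬(p → p) = 1 − 0.000 = 1.000
q ∨ q = max(0.286, 0.286) = 0.286
¬(q ∨ q) = 1 − 0.286 = 0.714
¬¬(p → p) ∨ ¬(q ∨ q) = max(1.000, 0.714) = 1.000

1.000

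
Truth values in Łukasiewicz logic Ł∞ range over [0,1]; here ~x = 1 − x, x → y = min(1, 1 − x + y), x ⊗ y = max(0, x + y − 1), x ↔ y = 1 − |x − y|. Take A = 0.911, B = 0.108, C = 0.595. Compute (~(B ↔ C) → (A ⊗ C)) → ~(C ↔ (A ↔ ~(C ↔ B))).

B ↔ C = 1 − |0.108 − 0.595| = 1 − 0.487 = 0.513
~(B ↔ C) = 1 − 0.513 = 0.487
A ⊗ C = max(0, 0.911 + 0.595 − 1) = max(0, 0.506) = 0.506
~(B ↔ C) → (A ⊗ C) = min(1, 1 − 0.487 + 0.506) = min(1, 1.019) = 1.000
C ↔ B = 1 − |0.595 − 0.108| = 1 − 0.487 = 0.513
~(C ↔ B) = 1 − 0.513 = 0.487
A ↔ ~(C ↔ B) = 1 − |0.911 − 0.487| = 1 − 0.424 = 0.576
C ↔ (A ↔ ~(C ↔ B)) = 1 − |0.595 − 0.576| = 1 − 0.019 = 0.981
~(C ↔ (A ↔ ~(C ↔ B))) = 1 − 0.981 = 0.019
(~(B ↔ C) → (A ⊗ C)) → ~(C ↔ (A ↔ ~(C ↔ B))) = min(1, 1 − 1.000 + 0.019) = min(1, 0.019) = 0.019

0.019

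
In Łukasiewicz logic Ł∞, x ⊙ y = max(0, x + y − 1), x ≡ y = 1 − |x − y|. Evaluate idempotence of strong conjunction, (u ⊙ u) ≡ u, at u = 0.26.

0.74

u ⊙ u = max(0, 0.26 + 0.26 − 1) = max(0, -0.48) = 0.00
(u ⊙ u) ≡ u = 1 − |0.00 − 0.26| = 1 − 0.26 = 0.74
(The value 0.74 < 1 shows this instance is not satisfied; fails in Ł∞ since a ⊗ a = max(0, 2a−1) ≠ a in general.)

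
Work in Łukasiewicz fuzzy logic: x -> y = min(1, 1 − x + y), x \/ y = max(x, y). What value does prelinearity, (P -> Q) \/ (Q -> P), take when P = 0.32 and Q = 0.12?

P -> Q = min(1, 1 − 0.32 + 0.12) = min(1, 0.80) = 0.80
Q -> P = min(1, 1 − 0.12 + 0.32) = min(1, 1.20) = 1.00
(P -> Q) \/ (Q -> P) = max(0.80, 1.00) = 1.00
(As expected: a Ł∞-tautology — holds in every MV-chain.)

1.00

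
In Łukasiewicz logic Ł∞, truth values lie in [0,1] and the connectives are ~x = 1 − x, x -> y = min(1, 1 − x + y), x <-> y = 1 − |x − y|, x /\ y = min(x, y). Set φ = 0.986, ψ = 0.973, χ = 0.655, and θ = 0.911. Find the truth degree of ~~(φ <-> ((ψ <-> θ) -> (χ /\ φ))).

0.731

ψ <-> θ = 1 − |0.973 − 0.911| = 1 − 0.062 = 0.938
χ /\ φ = min(0.655, 0.986) = 0.655
(ψ <-> θ) -> (χ /\ φ) = min(1, 1 − 0.938 + 0.655) = min(1, 0.717) = 0.717
φ <-> ((ψ <-> θ) -> (χ /\ φ)) = 1 − |0.986 − 0.717| = 1 − 0.269 = 0.731
~(φ <-> ((ψ <-> θ) -> (χ /\ φ))) = 1 − 0.731 = 0.269
~~(φ <-> ((ψ <-> θ) -> (χ /\ φ))) = 1 − 0.269 = 0.731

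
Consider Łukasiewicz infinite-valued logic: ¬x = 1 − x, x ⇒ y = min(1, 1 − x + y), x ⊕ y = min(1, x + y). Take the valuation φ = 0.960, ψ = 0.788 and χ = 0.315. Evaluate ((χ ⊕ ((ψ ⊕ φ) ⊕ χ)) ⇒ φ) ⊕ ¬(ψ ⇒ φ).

ψ ⊕ φ = min(1, 0.788 + 0.960) = min(1, 1.748) = 1.000
(ψ ⊕ φ) ⊕ χ = min(1, 1.000 + 0.315) = min(1, 1.315) = 1.000
χ ⊕ ((ψ ⊕ φ) ⊕ χ) = min(1, 0.315 + 1.000) = min(1, 1.315) = 1.000
(χ ⊕ ((ψ ⊕ φ) ⊕ χ)) ⇒ φ = min(1, 1 − 1.000 + 0.960) = min(1, 0.960) = 0.960
ψ ⇒ φ = min(1, 1 − 0.788 + 0.960) = min(1, 1.172) = 1.000
¬(ψ ⇒ φ) = 1 − 1.000 = 0.000
((χ ⊕ ((ψ ⊕ φ) ⊕ χ)) ⇒ φ) ⊕ ¬(ψ ⇒ φ) = min(1, 0.960 + 0.000) = min(1, 0.960) = 0.960

0.960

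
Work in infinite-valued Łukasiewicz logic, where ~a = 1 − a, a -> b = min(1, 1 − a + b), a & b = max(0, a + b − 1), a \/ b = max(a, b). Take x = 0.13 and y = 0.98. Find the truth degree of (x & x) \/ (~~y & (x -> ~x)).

x & x = max(0, 0.13 + 0.13 − 1) = max(0, -0.74) = 0.00
~y = 1 − 0.98 = 0.02
~~y = 1 − 0.02 = 0.98
~x = 1 − 0.13 = 0.87
x -> ~x = min(1, 1 − 0.13 + 0.87) = min(1, 1.74) = 1.00
~~y & (x -> ~x) = max(0, 0.98 + 1.00 − 1) = max(0, 0.98) = 0.98
(x & x) \/ (~~y & (x -> ~x)) = max(0.00, 0.98) = 0.98

0.98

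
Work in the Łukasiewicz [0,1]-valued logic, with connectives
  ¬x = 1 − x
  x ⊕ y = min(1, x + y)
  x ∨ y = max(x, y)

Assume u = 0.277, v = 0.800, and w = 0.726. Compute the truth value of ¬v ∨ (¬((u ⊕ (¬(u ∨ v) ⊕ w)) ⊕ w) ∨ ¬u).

¬v = 1 − 0.800 = 0.200
u ∨ v = max(0.277, 0.800) = 0.800
¬(u ∨ v) = 1 − 0.800 = 0.200
¬(u ∨ v) ⊕ w = min(1, 0.200 + 0.726) = min(1, 0.926) = 0.926
u ⊕ (¬(u ∨ v) ⊕ w) = min(1, 0.277 + 0.926) = min(1, 1.203) = 1.000
(u ⊕ (¬(u ∨ v) ⊕ w)) ⊕ w = min(1, 1.000 + 0.726) = min(1, 1.726) = 1.000
¬((u ⊕ (¬(u ∨ v) ⊕ w)) ⊕ w) = 1 − 1.000 = 0.000
¬u = 1 − 0.277 = 0.723
¬((u ⊕ (¬(u ∨ v) ⊕ w)) ⊕ w) ∨ ¬u = max(0.000, 0.723) = 0.723
¬v ∨ (¬((u ⊕ (¬(u ∨ v) ⊕ w)) ⊕ w) ∨ ¬u) = max(0.200, 0.723) = 0.723

0.723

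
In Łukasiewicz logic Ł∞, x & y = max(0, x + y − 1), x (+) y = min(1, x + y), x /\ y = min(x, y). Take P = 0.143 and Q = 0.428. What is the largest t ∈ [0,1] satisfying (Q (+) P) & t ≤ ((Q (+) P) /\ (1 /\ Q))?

Q (+) P = min(1, 0.428 + 0.143) = min(1, 0.571) = 0.571
So the left factor is Q (+) P = 0.571.
1 /\ Q = min(1.000, 0.428) = 0.428
(Q (+) P) /\ (1 /\ Q) = min(0.571, 0.428) = 0.428
So the right-hand bound is (Q (+) P) /\ (1 /\ Q) = 0.428.
The residuum of the Łukasiewicz t-norm gives the supremum: min(1, 1 − 0.571 + 0.428).
1 − 0.571 + 0.428 = 0.857, so t = min(1, 0.857) = 0.857.
Check: 0.571 & 0.857 = max(0, 0.428) = 0.428 ≤ 0.428.

0.857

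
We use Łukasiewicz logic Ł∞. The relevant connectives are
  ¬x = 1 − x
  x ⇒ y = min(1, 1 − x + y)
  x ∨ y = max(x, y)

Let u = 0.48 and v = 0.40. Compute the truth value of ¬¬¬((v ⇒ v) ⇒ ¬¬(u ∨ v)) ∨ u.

v ⇒ v = min(1, 1 − 0.40 + 0.40) = min(1, 1.00) = 1.00
u ∨ v = max(0.48, 0.40) = 0.48
¬(u ∨ v) = 1 − 0.48 = 0.52
¬¬(u ∨ v) = 1 − 0.52 = 0.48
(v ⇒ v) ⇒ ¬¬(u ∨ v) = min(1, 1 − 1.00 + 0.48) = min(1, 0.48) = 0.48
¬((v ⇒ v) ⇒ ¬¬(u ∨ v)) = 1 − 0.48 = 0.52
¬¬((v ⇒ v) ⇒ ¬¬(u ∨ v)) = 1 − 0.52 = 0.48
¬¬¬((v ⇒ v) ⇒ ¬¬(u ∨ v)) = 1 − 0.48 = 0.52
¬¬¬((v ⇒ v) ⇒ ¬¬(u ∨ v)) ∨ u = max(0.52, 0.48) = 0.52

0.52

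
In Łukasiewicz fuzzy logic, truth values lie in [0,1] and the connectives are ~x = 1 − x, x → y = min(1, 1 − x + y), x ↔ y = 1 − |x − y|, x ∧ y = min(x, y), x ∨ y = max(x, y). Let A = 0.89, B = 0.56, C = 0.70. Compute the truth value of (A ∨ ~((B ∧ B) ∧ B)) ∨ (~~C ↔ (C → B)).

B ∧ B = min(0.56, 0.56) = 0.56
(B ∧ B) ∧ B = min(0.56, 0.56) = 0.56
~((B ∧ B) ∧ B) = 1 − 0.56 = 0.44
A ∨ ~((B ∧ B) ∧ B) = max(0.89, 0.44) = 0.89
~C = 1 − 0.70 = 0.30
~~C = 1 − 0.30 = 0.70
C → B = min(1, 1 − 0.70 + 0.56) = min(1, 0.86) = 0.86
~~C ↔ (C → B) = 1 − |0.70 − 0.86| = 1 − 0.16 = 0.84
(A ∨ ~((B ∧ B) ∧ B)) ∨ (~~C ↔ (C → B)) = max(0.89, 0.84) = 0.89

0.89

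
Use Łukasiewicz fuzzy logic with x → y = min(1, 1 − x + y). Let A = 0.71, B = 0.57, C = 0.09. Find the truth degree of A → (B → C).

B → C = min(1, 1 − 0.57 + 0.09) = min(1, 0.52) = 0.52
A → (B → C) = min(1, 1 − 0.71 + 0.52) = min(1, 0.81) = 0.81

0.81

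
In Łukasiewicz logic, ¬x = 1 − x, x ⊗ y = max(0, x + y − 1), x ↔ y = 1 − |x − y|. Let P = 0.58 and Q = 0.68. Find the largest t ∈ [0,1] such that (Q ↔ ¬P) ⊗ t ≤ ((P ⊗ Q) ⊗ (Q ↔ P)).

0.42

¬P = 1 − 0.58 = 0.42
Q ↔ ¬P = 1 − |0.68 − 0.42| = 1 − 0.26 = 0.74
So the left factor is Q ↔ ¬P = 0.74.
P ⊗ Q = max(0, 0.58 + 0.68 − 1) = max(0, 0.26) = 0.26
Q ↔ P = 1 − |0.68 − 0.58| = 1 − 0.10 = 0.90
(P ⊗ Q) ⊗ (Q ↔ P) = max(0, 0.26 + 0.90 − 1) = max(0, 0.16) = 0.16
So the right-hand bound is (P ⊗ Q) ⊗ (Q ↔ P) = 0.16.
The residuum of the Łukasiewicz t-norm gives the supremum: min(1, 1 − 0.74 + 0.16).
1 − 0.74 + 0.16 = 0.42, so t = min(1, 0.42) = 0.42.
Check: 0.74 ⊗ 0.42 = max(0, 0.16) = 0.16 ≤ 0.16.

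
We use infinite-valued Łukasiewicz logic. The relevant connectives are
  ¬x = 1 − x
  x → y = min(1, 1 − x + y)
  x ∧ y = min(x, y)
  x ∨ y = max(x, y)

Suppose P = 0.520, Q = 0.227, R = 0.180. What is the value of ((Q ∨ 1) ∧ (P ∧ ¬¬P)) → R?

Q ∨ 1 = max(0.227, 1.000) = 1.000
¬P = 1 − 0.520 = 0.480
¬¬P = 1 − 0.480 = 0.520
P ∧ ¬¬P = min(0.520, 0.520) = 0.520
(Q ∨ 1) ∧ (P ∧ ¬¬P) = min(1.000, 0.520) = 0.520
((Q ∨ 1) ∧ (P ∧ ¬¬P)) → R = min(1, 1 − 0.520 + 0.180) = min(1, 0.660) = 0.660

0.660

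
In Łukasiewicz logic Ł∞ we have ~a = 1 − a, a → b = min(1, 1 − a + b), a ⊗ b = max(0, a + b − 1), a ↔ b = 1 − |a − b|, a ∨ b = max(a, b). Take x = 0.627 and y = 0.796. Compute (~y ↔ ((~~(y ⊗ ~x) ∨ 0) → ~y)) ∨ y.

0.796

~y = 1 − 0.796 = 0.204
~x = 1 − 0.627 = 0.373
y ⊗ ~x = max(0, 0.796 + 0.373 − 1) = max(0, 0.169) = 0.169
~(y ⊗ ~x) = 1 − 0.169 = 0.831
~~(y ⊗ ~x) = 1 − 0.831 = 0.169
~~(y ⊗ ~x) ∨ 0 = max(0.169, 0.000) = 0.169
(~~(y ⊗ ~x) ∨ 0) → ~y = min(1, 1 − 0.169 + 0.204) = min(1, 1.035) = 1.000
~y ↔ ((~~(y ⊗ ~x) ∨ 0) → ~y) = 1 − |0.204 − 1.000| = 1 − 0.796 = 0.204
(~y ↔ ((~~(y ⊗ ~x) ∨ 0) → ~y)) ∨ y = max(0.204, 0.796) = 0.796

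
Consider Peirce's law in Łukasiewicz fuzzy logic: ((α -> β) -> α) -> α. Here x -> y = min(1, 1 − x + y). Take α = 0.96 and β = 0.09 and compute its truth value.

α -> β = min(1, 1 − 0.96 + 0.09) = min(1, 0.13) = 0.13
(α -> β) -> α = min(1, 1 − 0.13 + 0.96) = min(1, 1.83) = 1.00
((α -> β) -> α) -> α = min(1, 1 − 1.00 + 0.96) = min(1, 0.96) = 0.96
(The value 0.96 < 1 shows this instance is not satisfied; not a Ł∞-tautology in general.)

0.96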